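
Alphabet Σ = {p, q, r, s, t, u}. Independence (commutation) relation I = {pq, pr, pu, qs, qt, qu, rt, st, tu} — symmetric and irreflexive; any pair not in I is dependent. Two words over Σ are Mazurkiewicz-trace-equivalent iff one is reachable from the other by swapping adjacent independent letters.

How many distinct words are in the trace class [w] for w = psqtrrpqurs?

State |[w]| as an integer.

190

0(p) covers ∅
1(s) covers 0:p
2(q) covers ∅
3(t) covers 0:p
4(r) covers 1:s, 2:q
5(r) covers 4:r
6(p) covers 1:s, 3:t
7(q) covers 5:r
8(u) covers 5:r
9(r) covers 7:q, 8:u
10(s) covers 6:p, 9:r
floor of heap: 0:p, 2:q
completions by unplaced set U, small U first (add the entries for U minus each lowest piece of U):
  |U|=1: {10}:1
  |U|=2: {6,10}:1  {9,10}:1
  |U|=3: {3,6,10}:1  {6,9,10}:2  {7,9,10}:1  {8,9,10}:1
  |U|=4: {3,6,9,10}:3  {6,7,9,10}:3  {6,8,9,10}:3  {7,8,9,10}:2
  |U|=5: {3,6,7,9,10}:6  {3,6,8,9,10}:6  {5,7,8,9,10}:2  {6,7,8,9,10}:8
  |U|=6: {3,6,7,8,9,10}:20  {4,5,7,8,9,10}:2  {5,6,7,8,9,10}:10
  |U|=7: {2,4,5,7,8,9,10}:2  {3,5,6,7,8,9,10}:30  {4,5,6,7,8,9,10}:12
  |U|=8: {1,4,5,6,7,8,9,10}:12  {2,4,5,6,7,8,9,10}:14  {3,4,5,6,7,8,9,10}:42
  |U|=9: {1,2,4,5,6,7,8,9,10}:26  {1,3,4,5,6,7,8,9,10}:54  {2,3,4,5,6,7,8,9,10}:56
  start at 0(p): 136
  start at 2(q): 54
sum over floor = 190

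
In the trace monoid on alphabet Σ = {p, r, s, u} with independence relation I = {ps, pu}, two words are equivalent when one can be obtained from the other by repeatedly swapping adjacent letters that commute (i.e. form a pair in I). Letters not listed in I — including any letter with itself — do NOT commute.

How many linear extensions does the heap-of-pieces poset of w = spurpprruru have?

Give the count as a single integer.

3

drop 0:s onto floor
drop 1:p onto floor
drop 2:u onto {0:s}
drop 3:r onto {1:p, 2:u}
drop 4:p onto {3:r}
drop 5:p onto {4:p}
drop 6:r onto {5:p}
drop 7:r onto {6:r}
drop 8:u onto {7:r}
drop 9:r onto {8:u}
drop 10:u onto {9:r}
ground layer = {0:s, 1:p}
drop-orders for the pieces not yet dropped (sum over which currently-grounded one goes next):
  1 to go: {10} 1
  2 to go: {9,10} 1
  3 to go: {8,9,10} 1
  4 to go: {7,8,9,10} 1
  5 to go: {6,7,8,9,10} 1
  6 to go: {5,6,7,8,9,10} 1
  7 to go: {4,5,6,7,8,9,10} 1
  8 to go: {3,4,5,6,7,8,9,10} 1
  9 to go: {1,3,4,5,6,7,8,9,10} 1  {2,3,4,5,6,7,8,9,10} 1
  if 0:s drops first: 2 orders
  if 1:p drops first: 1 orders
heap linearizations: 3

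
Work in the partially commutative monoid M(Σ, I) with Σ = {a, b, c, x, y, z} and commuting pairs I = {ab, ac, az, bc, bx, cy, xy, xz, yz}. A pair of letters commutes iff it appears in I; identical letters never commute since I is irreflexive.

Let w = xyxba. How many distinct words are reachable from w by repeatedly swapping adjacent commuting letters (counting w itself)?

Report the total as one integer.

9

0(x) covers ∅
1(y) covers ∅
2(x) covers 0:x
3(b) covers 1:y
4(a) covers 1:y, 2:x
floor of heap: 0:x, 1:y
completions by unplaced set U, small U first (add the entries for U minus each lowest piece of U):
  |U|=1: {3}:1  {4}:1
  |U|=2: {2,4}:1  {3,4}:2
  |U|=3: {0,2,4}:1  {1,3,4}:2  {2,3,4}:3
  start at 0(x): 5
  start at 1(y): 4
sum over floor = 9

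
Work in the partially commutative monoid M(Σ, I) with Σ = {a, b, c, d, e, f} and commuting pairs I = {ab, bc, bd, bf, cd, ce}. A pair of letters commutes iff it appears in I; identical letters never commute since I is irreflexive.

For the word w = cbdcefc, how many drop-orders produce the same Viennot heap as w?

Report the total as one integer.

drop 0:c onto floor
drop 1:b onto floor
drop 2:d onto floor
drop 3:c onto {0:c}
drop 4:e onto {1:b, 2:d}
drop 5:f onto {3:c, 4:e}
drop 6:c onto {5:f}
ground layer = {0:c, 1:b, 2:d}
drop-orders for the pieces not yet dropped (sum over which currently-grounded one goes next):
  1 to go: {6} 1
  2 to go: {5,6} 1
  3 to go: {3,5,6} 1  {4,5,6} 1
  4 to go: {0,3,5,6} 1  {1,4,5,6} 1  {2,4,5,6} 1  {3,4,5,6} 2
  5 to go: {0,3,4,5,6} 3  {1,2,4,5,6} 2  {1,3,4,5,6} 3  {2,3,4,5,6} 3
  if 0:c drops first: 8 orders
  if 1:b drops first: 6 orders
  if 2:d drops first: 6 orders
heap linearizations: 20

20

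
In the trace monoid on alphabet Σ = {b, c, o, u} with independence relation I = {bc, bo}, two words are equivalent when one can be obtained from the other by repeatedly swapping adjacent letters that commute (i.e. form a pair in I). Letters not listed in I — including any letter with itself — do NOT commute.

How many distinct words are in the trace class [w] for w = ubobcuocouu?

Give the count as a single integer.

6

0(u) covers ∅
1(b) covers 0:u
2(o) covers 0:u
3(b) covers 1:b
4(c) covers 2:o
5(u) covers 3:b, 4:c
6(o) covers 5:u
7(c) covers 6:o
8(o) covers 7:c
9(u) covers 8:o
10(u) covers 9:u
floor of heap: 0:u
completions by unplaced set U, small U first (add the entries for U minus each lowest piece of U):
  |U|=1: {10}:1
  |U|=2: {9,10}:1
  |U|=3: {8,9,10}:1
  |U|=4: {7,8,9,10}:1
  |U|=5: {6,7,8,9,10}:1
  |U|=6: {5,6,7,8,9,10}:1
  |U|=7: {3,5,6,7,8,9,10}:1  {4,5,6,7,8,9,10}:1
  |U|=8: {1,3,5,6,7,8,9,10}:1  {2,4,5,6,7,8,9,10}:1  {3,4,5,6,7,8,9,10}:2
  |U|=9: {1,3,4,5,6,7,8,9,10}:3  {2,3,4,5,6,7,8,9,10}:3
  start at 0(u): 6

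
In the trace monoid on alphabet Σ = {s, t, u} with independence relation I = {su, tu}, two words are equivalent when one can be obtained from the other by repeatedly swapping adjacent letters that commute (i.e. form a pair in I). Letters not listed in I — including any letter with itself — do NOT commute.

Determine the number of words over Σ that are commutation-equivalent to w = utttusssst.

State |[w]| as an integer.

45

0(u) covers ∅
1(t) covers ∅
2(t) covers 1:t
3(t) covers 2:t
4(u) covers 0:u
5(s) covers 3:t
6(s) covers 5:s
7(s) covers 6:s
8(s) covers 7:s
9(t) covers 8:s
floor of heap: 0:u, 1:t
completions by unplaced set U, small U first (add the entries for U minus each lowest piece of U):
  |U|=1: {4}:1  {9}:1
  |U|=2: {0,4}:1  {4,9}:2  {8,9}:1
  |U|=3: {0,4,9}:3  {4,8,9}:3  {7,8,9}:1
  |U|=4: {0,4,8,9}:6  {4,7,8,9}:4  {6,7,8,9}:1
  |U|=5: {0,4,7,8,9}:10  {4,6,7,8,9}:5  {5,6,7,8,9}:1
  |U|=6: {0,4,6,7,8,9}:15  {3,5,6,7,8,9}:1  {4,5,6,7,8,9}:6
  |U|=7: {0,4,5,6,7,8,9}:21  {2,3,5,6,7,8,9}:1  {3,4,5,6,7,8,9}:7
  |U|=8: {0,3,4,5,6,7,8,9}:28  {1,2,3,5,6,7,8,9}:1  {2,3,4,5,6,7,8,9}:8
  start at 0(u): 9
  start at 1(t): 36
sum over floor = 45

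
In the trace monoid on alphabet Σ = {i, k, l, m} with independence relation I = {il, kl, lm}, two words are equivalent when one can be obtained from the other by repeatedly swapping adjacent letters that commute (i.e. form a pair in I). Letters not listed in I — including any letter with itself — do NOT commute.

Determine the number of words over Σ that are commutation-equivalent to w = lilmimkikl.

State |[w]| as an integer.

120

0(l) covers ∅
1(i) covers ∅
2(l) covers 0:l
3(m) covers 1:i
4(i) covers 3:m
5(m) covers 4:i
6(k) covers 5:m
7(i) covers 6:k
8(k) covers 7:i
9(l) covers 2:l
floor of heap: 0:l, 1:i
completions by unplaced set U, small U first (add the entries for U minus each lowest piece of U):
  |U|=1: {8}:1  {9}:1
  |U|=2: {2,9}:1  {7,8}:1  {8,9}:2
  |U|=3: {0,2,9}:1  {2,8,9}:3  {6,7,8}:1  {7,8,9}:3
  |U|=4: {0,2,8,9}:4  {2,7,8,9}:6  {5,6,7,8}:1  {6,7,8,9}:4
  |U|=5: {0,2,7,8,9}:10  {2,6,7,8,9}:10  {4,5,6,7,8}:1  {5,6,7,8,9}:5
  |U|=6: {0,2,6,7,8,9}:20  {2,5,6,7,8,9}:15  {3,4,5,6,7,8}:1  {4,5,6,7,8,9}:6
  |U|=7: {0,2,5,6,7,8,9}:35  {1,3,4,5,6,7,8}:1  {2,4,5,6,7,8,9}:21  {3,4,5,6,7,8,9}:7
  |U|=8: {0,2,4,5,6,7,8,9}:56  {1,3,4,5,6,7,8,9}:8  {2,3,4,5,6,7,8,9}:28
  start at 0(l): 36
  start at 1(i): 84
sum over floor = 120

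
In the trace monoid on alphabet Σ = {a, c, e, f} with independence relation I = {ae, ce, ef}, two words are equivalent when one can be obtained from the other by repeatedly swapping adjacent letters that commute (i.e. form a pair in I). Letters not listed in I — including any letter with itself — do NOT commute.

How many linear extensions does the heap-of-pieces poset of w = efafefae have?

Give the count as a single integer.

#0=e has no predecessor
#1=f has no predecessor
#2=a depends on [1:f]
#3=f depends on [2:a]
#4=e depends on [0:e]
#5=f depends on [3:f]
#6=a depends on [5:f]
#7=e depends on [4:e]
sources: [0:e, 1:f]
N(rest) = Σ N(rest − s) over sources s of rest; N(one piece) = 1:
  size 1 → [6]=1  [7]=1
  size 2 → [4,7]=1  [5,6]=1  [6,7]=2
  size 3 → [0,4,7]=1  [3,5,6]=1  [4,6,7]=3  [5,6,7]=3
  size 4 → [0,4,6,7]=4  [2,3,5,6]=1  [3,5,6,7]=4  [4,5,6,7]=6
  size 5 → [0,4,5,6,7]=10  [1,2,3,5,6]=1  [2,3,5,6,7]=5  [3,4,5,6,7]=10
  size 6 → [0,3,4,5,6,7]=20  [1,2,3,5,6,7]=6  [2,3,4,5,6,7]=15
  first=0(e) contributes 21
  first=1(f) contributes 35
|[w]| = 56

56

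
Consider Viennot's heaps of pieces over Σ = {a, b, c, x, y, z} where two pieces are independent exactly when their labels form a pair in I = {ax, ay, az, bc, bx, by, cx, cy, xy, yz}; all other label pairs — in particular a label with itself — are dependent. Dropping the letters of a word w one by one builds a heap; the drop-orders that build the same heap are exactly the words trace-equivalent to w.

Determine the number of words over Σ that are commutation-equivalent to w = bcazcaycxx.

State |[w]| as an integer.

500

piece 0:b — minimal
piece 1:c — minimal
piece 2:a rests on {0:b, 1:c}
piece 3:z rests on {0:b, 1:c}
piece 4:c rests on {2:a, 3:z}
piece 5:a rests on {4:c}
piece 6:y — minimal
piece 7:c rests on {5:a}
piece 8:x rests on {3:z}
piece 9:x rests on {8:x}
minimal pieces: {0:b, 1:c, 6:y}
ways to finish when only these pieces remain (= sum over removing one remaining piece with nothing left below it):
  1 left: {6}→1  {7}→1  {9}→1
  2 left: {5,7}→1  {6,7}→2  {6,9}→2  {7,9}→2  {8,9}→1
  3 left: {4,5,7}→1  {5,6,7}→3  {5,7,9}→3  {6,7,9}→6  {6,8,9}→3  {7,8,9}→3
  4 left: {2,4,5,7}→1  {4,5,6,7}→4  {4,5,7,9}→4  {5,6,7,9}→12  {5,7,8,9}→6  {6,7,8,9}→12
  5 left: {2,4,5,6,7}→5  {2,4,5,7,9}→5  {4,5,6,7,9}→20  {4,5,7,8,9}→10  {5,6,7,8,9}→30
  6 left: {2,4,5,6,7,9}→30  {2,4,5,7,8,9}→15  {3,4,5,7,8,9}→10  {4,5,6,7,8,9}→60
  7 left: {2,3,4,5,7,8,9}→25  {2,4,5,6,7,8,9}→105  {3,4,5,6,7,8,9}→70
  8 left: {0,2,3,4,5,7,8,9}→25  {1,2,3,4,5,7,8,9}→25  {2,3,4,5,6,7,8,9}→200
  placing 0:b first → 225 extensions
  placing 1:c first → 225 extensions
  placing 6:y first → 50 extensions
total linear extensions = 500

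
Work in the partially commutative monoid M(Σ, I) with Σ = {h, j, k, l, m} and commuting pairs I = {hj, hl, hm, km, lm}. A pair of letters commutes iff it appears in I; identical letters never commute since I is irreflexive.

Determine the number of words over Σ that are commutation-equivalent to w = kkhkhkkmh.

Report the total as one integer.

9

drop 0:k onto floor
drop 1:k onto {0:k}
drop 2:h onto {1:k}
drop 3:k onto {2:h}
drop 4:h onto {3:k}
drop 5:k onto {4:h}
drop 6:k onto {5:k}
drop 7:m onto floor
drop 8:h onto {6:k}
ground layer = {0:k, 7:m}
drop-orders for the pieces not yet dropped (sum over which currently-grounded one goes next):
  1 to go: {7} 1  {8} 1
  2 to go: {6,8} 1  {7,8} 2
  3 to go: {5,6,8} 1  {6,7,8} 3
  4 to go: {4,5,6,8} 1  {5,6,7,8} 4
  5 to go: {3,4,5,6,8} 1  {4,5,6,7,8} 5
  6 to go: {2,3,4,5,6,8} 1  {3,4,5,6,7,8} 6
  7 to go: {1,2,3,4,5,6,8} 1  {2,3,4,5,6,7,8} 7
  if 0:k drops first: 8 orders
  if 7:m drops first: 1 orders
heap linearizations: 9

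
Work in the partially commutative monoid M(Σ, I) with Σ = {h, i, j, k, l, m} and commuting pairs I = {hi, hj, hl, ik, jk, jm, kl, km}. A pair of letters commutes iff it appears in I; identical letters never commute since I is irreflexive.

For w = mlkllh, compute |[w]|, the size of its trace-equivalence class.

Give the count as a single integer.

0(m) covers ∅
1(l) covers 0:m
2(k) covers ∅
3(l) covers 1:l
4(l) covers 3:l
5(h) covers 0:m, 2:k
floor of heap: 0:m, 2:k
completions by unplaced set U, small U first (add the entries for U minus each lowest piece of U):
  |U|=1: {4}:1  {5}:1
  |U|=2: {2,5}:1  {3,4}:1  {4,5}:2
  |U|=3: {1,3,4}:1  {2,4,5}:3  {3,4,5}:3
  |U|=4: {1,3,4,5}:4  {2,3,4,5}:6
  start at 0(m): 10
  start at 2(k): 4
sum over floor = 14

14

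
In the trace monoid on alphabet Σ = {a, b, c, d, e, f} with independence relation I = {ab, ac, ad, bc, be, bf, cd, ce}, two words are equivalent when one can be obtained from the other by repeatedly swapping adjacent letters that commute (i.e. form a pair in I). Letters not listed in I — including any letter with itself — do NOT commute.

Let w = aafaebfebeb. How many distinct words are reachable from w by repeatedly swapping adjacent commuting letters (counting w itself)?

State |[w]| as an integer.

piece 0:a — minimal
piece 1:a rests on {0:a}
piece 2:f rests on {1:a}
piece 3:a rests on {2:f}
piece 4:e rests on {3:a}
piece 5:b — minimal
piece 6:f rests on {4:e}
piece 7:e rests on {6:f}
piece 8:b rests on {5:b}
piece 9:e rests on {7:e}
piece 10:b rests on {8:b}
minimal pieces: {0:a, 5:b}
ways to finish when only these pieces remain (= sum over removing one remaining piece with nothing left below it):
  1 left: {9}→1  {10}→1
  2 left: {7,9}→1  {8,10}→1  {9,10}→2
  3 left: {5,8,10}→1  {6,7,9}→1  {7,9,10}→3  {8,9,10}→3
  4 left: {4,6,7,9}→1  {5,8,9,10}→4  {6,7,9,10}→4  {7,8,9,10}→6
  5 left: {3,4,6,7,9}→1  {4,6,7,9,10}→5  {5,7,8,9,10}→10  {6,7,8,9,10}→10
  6 left: {2,3,4,6,7,9}→1  {3,4,6,7,9,10}→6  {4,6,7,8,9,10}→15  {5,6,7,8,9,10}→20
  7 left: {1,2,3,4,6,7,9}→1  {2,3,4,6,7,9,10}→7  {3,4,6,7,8,9,10}→21  {4,5,6,7,8,9,10}→35
  8 left: {0,1,2,3,4,6,7,9}→1  {1,2,3,4,6,7,9,10}→8  {2,3,4,6,7,8,9,10}→28  {3,4,5,6,7,8,9,10}→56
  9 left: {0,1,2,3,4,6,7,9,10}→9  {1,2,3,4,6,7,8,9,10}→36  {2,3,4,5,6,7,8,9,10}→84
  placing 0:a first → 120 extensions
  placing 5:b first → 45 extensions
total linear extensions = 165

165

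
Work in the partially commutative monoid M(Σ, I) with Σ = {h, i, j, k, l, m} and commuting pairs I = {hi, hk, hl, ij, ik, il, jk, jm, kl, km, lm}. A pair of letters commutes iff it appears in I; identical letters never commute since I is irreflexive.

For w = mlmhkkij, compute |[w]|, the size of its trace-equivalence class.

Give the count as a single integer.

392

piece 0:m — minimal
piece 1:l — minimal
piece 2:m rests on {0:m}
piece 3:h rests on {2:m}
piece 4:k — minimal
piece 5:k rests on {4:k}
piece 6:i rests on {2:m}
piece 7:j rests on {1:l, 3:h}
minimal pieces: {0:m, 1:l, 4:k}
ways to finish when only these pieces remain (= sum over removing one remaining piece with nothing left below it):
  1 left: {5}→1  {6}→1  {7}→1
  2 left: {1,7}→1  {3,7}→1  {4,5}→1  {5,6}→2  {5,7}→2  {6,7}→2
  3 left: {1,3,7}→2  {1,5,7}→3  {1,6,7}→3  {3,5,7}→3  {3,6,7}→3  {4,5,6}→3  {4,5,7}→3  {5,6,7}→6
  4 left: {1,3,5,7}→8  {1,3,6,7}→8  {1,4,5,7}→6  {1,5,6,7}→12  {2,3,6,7}→3  {3,4,5,7}→6  {3,5,6,7}→12  {4,5,6,7}→12
  5 left: {0,2,3,6,7}→3  {1,2,3,6,7}→11  {1,3,4,5,7}→20  {1,3,5,6,7}→40  {1,4,5,6,7}→30  {2,3,5,6,7}→15  {3,4,5,6,7}→30
  6 left: {0,1,2,3,6,7}→14  {0,2,3,5,6,7}→18  {1,2,3,5,6,7}→66  {1,3,4,5,6,7}→120  {2,3,4,5,6,7}→45
  placing 0:m first → 231 extensions
  placing 1:l first → 63 extensions
  placing 4:k first → 98 extensions
total linear extensions = 392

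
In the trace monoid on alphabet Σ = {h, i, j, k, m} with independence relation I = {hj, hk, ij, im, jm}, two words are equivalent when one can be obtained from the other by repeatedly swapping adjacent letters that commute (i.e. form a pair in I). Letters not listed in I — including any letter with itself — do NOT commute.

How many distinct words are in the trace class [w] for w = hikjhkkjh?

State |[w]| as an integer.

piece 0:h — minimal
piece 1:i rests on {0:h}
piece 2:k rests on {1:i}
piece 3:j rests on {2:k}
piece 4:h rests on {1:i}
piece 5:k rests on {3:j}
piece 6:k rests on {5:k}
piece 7:j rests on {6:k}
piece 8:h rests on {4:h}
minimal pieces: {0:h}
ways to finish when only these pieces remain (= sum over removing one remaining piece with nothing left below it):
  1 left: {7}→1  {8}→1
  2 left: {4,8}→1  {6,7}→1  {7,8}→2
  3 left: {4,7,8}→3  {5,6,7}→1  {6,7,8}→3
  4 left: {3,5,6,7}→1  {4,6,7,8}→6  {5,6,7,8}→4
  5 left: {2,3,5,6,7}→1  {3,5,6,7,8}→5  {4,5,6,7,8}→10
  6 left: {2,3,5,6,7,8}→6  {3,4,5,6,7,8}→15
  7 left: {2,3,4,5,6,7,8}→21
  placing 0:h first → 21 extensions

21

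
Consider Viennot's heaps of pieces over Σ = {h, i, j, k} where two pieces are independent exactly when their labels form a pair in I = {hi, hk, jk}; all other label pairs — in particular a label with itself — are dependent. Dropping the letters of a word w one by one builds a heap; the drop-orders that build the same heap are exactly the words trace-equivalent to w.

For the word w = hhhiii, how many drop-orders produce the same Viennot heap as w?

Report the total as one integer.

20

0(h) covers ∅
1(h) covers 0:h
2(h) covers 1:h
3(i) covers ∅
4(i) covers 3:i
5(i) covers 4:i
floor of heap: 0:h, 3:i
completions by unplaced set U, small U first (add the entries for U minus each lowest piece of U):
  |U|=1: {2}:1  {5}:1
  |U|=2: {1,2}:1  {2,5}:2  {4,5}:1
  |U|=3: {0,1,2}:1  {1,2,5}:3  {2,4,5}:3  {3,4,5}:1
  |U|=4: {0,1,2,5}:4  {1,2,4,5}:6  {2,3,4,5}:4
  start at 0(h): 10
  start at 3(i): 10
sum over floor = 20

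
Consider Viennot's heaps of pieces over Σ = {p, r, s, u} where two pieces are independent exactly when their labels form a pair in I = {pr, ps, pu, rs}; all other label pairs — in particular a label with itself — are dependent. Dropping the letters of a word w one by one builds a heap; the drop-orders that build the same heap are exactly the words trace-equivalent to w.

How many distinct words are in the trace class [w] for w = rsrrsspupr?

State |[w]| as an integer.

900

0(r) covers ∅
1(s) covers ∅
2(r) covers 0:r
3(r) covers 2:r
4(s) covers 1:s
5(s) covers 4:s
6(p) covers ∅
7(u) covers 3:r, 5:s
8(p) covers 6:p
9(r) covers 7:u
floor of heap: 0:r, 1:s, 6:p
completions by unplaced set U, small U first (add the entries for U minus each lowest piece of U):
  |U|=1: {8}:1  {9}:1
  |U|=2: {6,8}:1  {7,9}:1  {8,9}:2
  |U|=3: {3,7,9}:1  {5,7,9}:1  {6,8,9}:3  {7,8,9}:3
  |U|=4: {2,3,7,9}:1  {3,5,7,9}:2  {3,7,8,9}:4  {4,5,7,9}:1  {5,7,8,9}:4  {6,7,8,9}:6
  |U|=5: {0,2,3,7,9}:1  {1,4,5,7,9}:1  {2,3,5,7,9}:3  {2,3,7,8,9}:5  {3,4,5,7,9}:3  {3,5,7,8,9}:10  {3,6,7,8,9}:10  {4,5,7,8,9}:5  {5,6,7,8,9}:10
  |U|=6: {0,2,3,5,7,9}:4  {0,2,3,7,8,9}:6  {1,3,4,5,7,9}:4  {1,4,5,7,8,9}:6  {2,3,4,5,7,9}:6  {2,3,5,7,8,9}:18  {2,3,6,7,8,9}:15  {3,4,5,7,8,9}:18  {3,5,6,7,8,9}:30  {4,5,6,7,8,9}:15
  |U|=7: {0,2,3,4,5,7,9}:10  {0,2,3,5,7,8,9}:28  {0,2,3,6,7,8,9}:21  {1,2,3,4,5,7,9}:10  {1,3,4,5,7,8,9}:28  {1,4,5,6,7,8,9}:21  {2,3,4,5,7,8,9}:42  {2,3,5,6,7,8,9}:63  {3,4,5,6,7,8,9}:63
  |U|=8: {0,1,2,3,4,5,7,9}:20  {0,2,3,4,5,7,8,9}:80  {0,2,3,5,6,7,8,9}:112  {1,2,3,4,5,7,8,9}:80  {1,3,4,5,6,7,8,9}:112  {2,3,4,5,6,7,8,9}:168
  start at 0(r): 360
  start at 1(s): 360
  start at 6(p): 180
sum over floor = 900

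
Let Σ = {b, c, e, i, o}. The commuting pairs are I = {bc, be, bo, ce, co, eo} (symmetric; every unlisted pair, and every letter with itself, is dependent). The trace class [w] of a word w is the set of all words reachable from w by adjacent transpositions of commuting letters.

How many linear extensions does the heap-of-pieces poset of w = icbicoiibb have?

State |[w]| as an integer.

#0=i has no predecessor
#1=c depends on [0:i]
#2=b depends on [0:i]
#3=i depends on [1:c, 2:b]
#4=c depends on [3:i]
#5=o depends on [3:i]
#6=i depends on [4:c, 5:o]
#7=i depends on [6:i]
#8=b depends on [7:i]
#9=b depends on [8:b]
sources: [0:i]
N(rest) = Σ N(rest − s) over sources s of rest; N(one piece) = 1:
  size 1 → [9]=1
  size 2 → [8,9]=1
  size 3 → [7,8,9]=1
  size 4 → [6,7,8,9]=1
  size 5 → [4,6,7,8,9]=1  [5,6,7,8,9]=1
  size 6 → [4,5,6,7,8,9]=2
  size 7 → [3,4,5,6,7,8,9]=2
  size 8 → [1,3,4,5,6,7,8,9]=2  [2,3,4,5,6,7,8,9]=2
  first=0(i) contributes 4

4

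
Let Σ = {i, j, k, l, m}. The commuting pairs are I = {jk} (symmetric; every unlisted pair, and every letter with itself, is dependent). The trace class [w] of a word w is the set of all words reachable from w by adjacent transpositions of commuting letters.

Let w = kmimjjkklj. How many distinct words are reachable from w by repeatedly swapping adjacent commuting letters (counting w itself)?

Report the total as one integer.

piece 0:k — minimal
piece 1:m rests on {0:k}
piece 2:i rests on {1:m}
piece 3:m rests on {2:i}
piece 4:j rests on {3:m}
piece 5:j rests on {4:j}
piece 6:k rests on {3:m}
piece 7:k rests on {6:k}
piece 8:l rests on {5:j, 7:k}
piece 9:j rests on {8:l}
minimal pieces: {0:k}
ways to finish when only these pieces remain (= sum over removing one remaining piece with nothing left below it):
  1 left: {9}→1
  2 left: {8,9}→1
  3 left: {5,8,9}→1  {7,8,9}→1
  4 left: {4,5,8,9}→1  {5,7,8,9}→2  {6,7,8,9}→1
  5 left: {4,5,7,8,9}→3  {5,6,7,8,9}→3
  6 left: {4,5,6,7,8,9}→6
  7 left: {3,4,5,6,7,8,9}→6
  8 left: {2,3,4,5,6,7,8,9}→6
  placing 0:k first → 6 extensions

6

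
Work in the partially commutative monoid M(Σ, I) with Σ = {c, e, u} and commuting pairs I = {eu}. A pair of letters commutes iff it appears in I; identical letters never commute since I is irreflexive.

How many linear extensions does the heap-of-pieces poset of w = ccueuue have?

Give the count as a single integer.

10

drop 0:c onto floor
drop 1:c onto {0:c}
drop 2:u onto {1:c}
drop 3:e onto {1:c}
drop 4:u onto {2:u}
drop 5:u onto {4:u}
drop 6:e onto {3:e}
ground layer = {0:c}
drop-orders for the pieces not yet dropped (sum over which currently-grounded one goes next):
  1 to go: {5} 1  {6} 1
  2 to go: {3,6} 1  {4,5} 1  {5,6} 2
  3 to go: {2,4,5} 1  {3,5,6} 3  {4,5,6} 3
  4 to go: {2,4,5,6} 4  {3,4,5,6} 6
  5 to go: {2,3,4,5,6} 10
  if 0:c drops first: 10 orders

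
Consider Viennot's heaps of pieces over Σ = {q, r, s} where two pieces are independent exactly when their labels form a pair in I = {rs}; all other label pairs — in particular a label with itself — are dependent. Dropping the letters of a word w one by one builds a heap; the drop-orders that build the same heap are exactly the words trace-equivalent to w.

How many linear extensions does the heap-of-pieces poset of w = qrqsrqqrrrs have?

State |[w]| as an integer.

8

0(q) covers ∅
1(r) covers 0:q
2(q) covers 1:r
3(s) covers 2:q
4(r) covers 2:q
5(q) covers 3:s, 4:r
6(q) covers 5:q
7(r) covers 6:q
8(r) covers 7:r
9(r) covers 8:r
10(s) covers 6:q
floor of heap: 0:q
completions by unplaced set U, small U first (add the entries for U minus each lowest piece of U):
  |U|=1: {9}:1  {10}:1
  |U|=2: {8,9}:1  {9,10}:2
  |U|=3: {7,8,9}:1  {8,9,10}:3
  |U|=4: {7,8,9,10}:4
  |U|=5: {6,7,8,9,10}:4
  |U|=6: {5,6,7,8,9,10}:4
  |U|=7: {3,5,6,7,8,9,10}:4  {4,5,6,7,8,9,10}:4
  |U|=8: {3,4,5,6,7,8,9,10}:8
  |U|=9: {2,3,4,5,6,7,8,9,10}:8
  start at 0(q): 8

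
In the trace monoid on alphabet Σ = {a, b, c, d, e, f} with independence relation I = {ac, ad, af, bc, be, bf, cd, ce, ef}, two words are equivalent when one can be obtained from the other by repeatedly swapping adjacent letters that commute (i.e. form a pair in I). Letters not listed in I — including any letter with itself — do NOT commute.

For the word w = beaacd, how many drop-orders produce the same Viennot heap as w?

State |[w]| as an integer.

#0=b has no predecessor
#1=e has no predecessor
#2=a depends on [0:b, 1:e]
#3=a depends on [2:a]
#4=c has no predecessor
#5=d depends on [0:b, 1:e]
sources: [0:b, 1:e, 4:c]
N(rest) = Σ N(rest − s) over sources s of rest; N(one piece) = 1:
  size 1 → [3]=1  [4]=1  [5]=1
  size 2 → [2,3]=1  [3,4]=2  [3,5]=2  [4,5]=2
  size 3 → [2,3,4]=3  [2,3,5]=3  [3,4,5]=6
  size 4 → [0,2,3,5]=3  [1,2,3,5]=3  [2,3,4,5]=12
  first=0(b) contributes 15
  first=1(e) contributes 15
  first=4(c) contributes 6
|[w]| = 36

36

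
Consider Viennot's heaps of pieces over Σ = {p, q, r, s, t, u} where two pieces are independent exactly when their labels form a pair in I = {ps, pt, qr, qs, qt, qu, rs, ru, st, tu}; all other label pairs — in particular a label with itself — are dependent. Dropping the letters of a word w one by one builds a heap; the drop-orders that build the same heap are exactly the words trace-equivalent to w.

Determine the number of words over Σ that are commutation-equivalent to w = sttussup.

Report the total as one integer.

drop 0:s onto floor
drop 1:t onto floor
drop 2:t onto {1:t}
drop 3:u onto {0:s}
drop 4:s onto {3:u}
drop 5:s onto {4:s}
drop 6:u onto {5:s}
drop 7:p onto {6:u}
ground layer = {0:s, 1:t}
drop-orders for the pieces not yet dropped (sum over which currently-grounded one goes next):
  1 to go: {2} 1  {7} 1
  2 to go: {1,2} 1  {2,7} 2  {6,7} 1
  3 to go: {1,2,7} 3  {2,6,7} 3  {5,6,7} 1
  4 to go: {1,2,6,7} 6  {2,5,6,7} 4  {4,5,6,7} 1
  5 to go: {1,2,5,6,7} 10  {2,4,5,6,7} 5  {3,4,5,6,7} 1
  6 to go: {0,3,4,5,6,7} 1  {1,2,4,5,6,7} 15  {2,3,4,5,6,7} 6
  if 0:s drops first: 21 orders
  if 1:t drops first: 7 orders
heap linearizations: 28

28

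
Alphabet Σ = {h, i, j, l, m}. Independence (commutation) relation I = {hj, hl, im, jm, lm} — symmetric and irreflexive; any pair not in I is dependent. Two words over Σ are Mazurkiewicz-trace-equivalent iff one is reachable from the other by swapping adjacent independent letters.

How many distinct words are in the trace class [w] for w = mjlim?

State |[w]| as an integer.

10

0(m) covers ∅
1(j) covers ∅
2(l) covers 1:j
3(i) covers 2:l
4(m) covers 0:m
floor of heap: 0:m, 1:j
completions by unplaced set U, small U first (add the entries for U minus each lowest piece of U):
  |U|=1: {3}:1  {4}:1
  |U|=2: {0,4}:1  {2,3}:1  {3,4}:2
  |U|=3: {0,3,4}:3  {1,2,3}:1  {2,3,4}:3
  start at 0(m): 4
  start at 1(j): 6
sum over floor = 10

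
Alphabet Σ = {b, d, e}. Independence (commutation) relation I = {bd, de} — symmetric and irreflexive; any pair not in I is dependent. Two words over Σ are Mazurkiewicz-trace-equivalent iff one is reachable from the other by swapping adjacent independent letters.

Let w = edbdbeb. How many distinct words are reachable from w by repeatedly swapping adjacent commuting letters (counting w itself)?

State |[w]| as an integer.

21

piece 0:e — minimal
piece 1:d — minimal
piece 2:b rests on {0:e}
piece 3:d rests on {1:d}
piece 4:b rests on {2:b}
piece 5:e rests on {4:b}
piece 6:b rests on {5:e}
minimal pieces: {0:e, 1:d}
ways to finish when only these pieces remain (= sum over removing one remaining piece with nothing left below it):
  1 left: {3}→1  {6}→1
  2 left: {1,3}→1  {3,6}→2  {5,6}→1
  3 left: {1,3,6}→3  {3,5,6}→3  {4,5,6}→1
  4 left: {1,3,5,6}→6  {2,4,5,6}→1  {3,4,5,6}→4
  5 left: {0,2,4,5,6}→1  {1,3,4,5,6}→10  {2,3,4,5,6}→5
  placing 0:e first → 15 extensions
  placing 1:d first → 6 extensions
total linear extensions = 21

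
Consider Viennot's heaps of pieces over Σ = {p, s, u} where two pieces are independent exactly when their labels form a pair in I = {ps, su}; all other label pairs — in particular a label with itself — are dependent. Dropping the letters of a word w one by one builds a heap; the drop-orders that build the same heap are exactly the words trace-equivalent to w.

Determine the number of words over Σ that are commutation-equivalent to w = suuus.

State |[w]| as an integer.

10

drop 0:s onto floor
drop 1:u onto floor
drop 2:u onto {1:u}
drop 3:u onto {2:u}
drop 4:s onto {0:s}
ground layer = {0:s, 1:u}
drop-orders for the pieces not yet dropped (sum over which currently-grounded one goes next):
  1 to go: {3} 1  {4} 1
  2 to go: {0,4} 1  {2,3} 1  {3,4} 2
  3 to go: {0,3,4} 3  {1,2,3} 1  {2,3,4} 3
  if 0:s drops first: 4 orders
  if 1:u drops first: 6 orders
heap linearizations: 10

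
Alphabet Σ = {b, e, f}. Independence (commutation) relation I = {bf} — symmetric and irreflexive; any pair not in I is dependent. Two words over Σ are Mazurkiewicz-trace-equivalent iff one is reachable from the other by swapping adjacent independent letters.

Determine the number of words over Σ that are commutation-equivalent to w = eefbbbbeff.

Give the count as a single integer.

5

drop 0:e onto floor
drop 1:e onto {0:e}
drop 2:f onto {1:e}
drop 3:b onto {1:e}
drop 4:b onto {3:b}
drop 5:b onto {4:b}
drop 6:b onto {5:b}
drop 7:e onto {2:f, 6:b}
drop 8:f onto {7:e}
drop 9:f onto {8:f}
ground layer = {0:e}
drop-orders for the pieces not yet dropped (sum over which currently-grounded one goes next):
  1 to go: {9} 1
  2 to go: {8,9} 1
  3 to go: {7,8,9} 1
  4 to go: {2,7,8,9} 1  {6,7,8,9} 1
  5 to go: {2,6,7,8,9} 2  {5,6,7,8,9} 1
  6 to go: {2,5,6,7,8,9} 3  {4,5,6,7,8,9} 1
  7 to go: {2,4,5,6,7,8,9} 4  {3,4,5,6,7,8,9} 1
  8 to go: {2,3,4,5,6,7,8,9} 5
  if 0:e drops first: 5 orders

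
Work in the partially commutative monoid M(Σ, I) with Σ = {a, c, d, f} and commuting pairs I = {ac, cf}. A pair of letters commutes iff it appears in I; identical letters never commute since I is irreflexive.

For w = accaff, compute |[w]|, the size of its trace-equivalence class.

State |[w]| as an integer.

#0=a has no predecessor
#1=c has no predecessor
#2=c depends on [1:c]
#3=a depends on [0:a]
#4=f depends on [3:a]
#5=f depends on [4:f]
sources: [0:a, 1:c]
N(rest) = Σ N(rest − s) over sources s of rest; N(one piece) = 1:
  size 1 → [2]=1  [5]=1
  size 2 → [1,2]=1  [2,5]=2  [4,5]=1
  size 3 → [1,2,5]=3  [2,4,5]=3  [3,4,5]=1
  size 4 → [0,3,4,5]=1  [1,2,4,5]=6  [2,3,4,5]=4
  first=0(a) contributes 10
  first=1(c) contributes 5
|[w]| = 15

15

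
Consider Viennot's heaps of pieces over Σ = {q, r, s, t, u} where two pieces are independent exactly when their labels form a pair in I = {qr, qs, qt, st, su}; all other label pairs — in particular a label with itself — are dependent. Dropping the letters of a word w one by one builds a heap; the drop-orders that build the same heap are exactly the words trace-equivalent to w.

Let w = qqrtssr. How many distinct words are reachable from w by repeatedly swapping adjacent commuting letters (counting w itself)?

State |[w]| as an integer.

drop 0:q onto floor
drop 1:q onto {0:q}
drop 2:r onto floor
drop 3:t onto {2:r}
drop 4:s onto {2:r}
drop 5:s onto {4:s}
drop 6:r onto {3:t, 5:s}
ground layer = {0:q, 2:r}
drop-orders for the pieces not yet dropped (sum over which currently-grounded one goes next):
  1 to go: {1} 1  {6} 1
  2 to go: {0,1} 1  {1,6} 2  {3,6} 1  {5,6} 1
  3 to go: {0,1,6} 3  {1,3,6} 3  {1,5,6} 3  {3,5,6} 2  {4,5,6} 1
  4 to go: {0,1,3,6} 6  {0,1,5,6} 6  {1,3,5,6} 8  {1,4,5,6} 4  {3,4,5,6} 3
  5 to go: {0,1,3,5,6} 20  {0,1,4,5,6} 10  {1,3,4,5,6} 15  {2,3,4,5,6} 3
  if 0:q drops first: 18 orders
  if 2:r drops first: 45 orders
heap linearizations: 63

63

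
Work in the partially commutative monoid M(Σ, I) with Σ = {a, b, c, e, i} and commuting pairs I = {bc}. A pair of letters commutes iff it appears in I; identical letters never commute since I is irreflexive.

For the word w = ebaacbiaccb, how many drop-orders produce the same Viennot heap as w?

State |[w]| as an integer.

piece 0:e — minimal
piece 1:b rests on {0:e}
piece 2:a rests on {1:b}
piece 3:a rests on {2:a}
piece 4:c rests on {3:a}
piece 5:b rests on {3:a}
piece 6:i rests on {4:c, 5:b}
piece 7:a rests on {6:i}
piece 8:c rests on {7:a}
piece 9:c rests on {8:c}
piece 10:b rests on {7:a}
minimal pieces: {0:e}
ways to finish when only these pieces remain (= sum over removing one remaining piece with nothing left below it):
  1 left: {9}→1  {10}→1
  2 left: {8,9}→1  {9,10}→2
  3 left: {8,9,10}→3
  4 left: {7,8,9,10}→3
  5 left: {6,7,8,9,10}→3
  6 left: {4,6,7,8,9,10}→3  {5,6,7,8,9,10}→3
  7 left: {4,5,6,7,8,9,10}→6
  8 left: {3,4,5,6,7,8,9,10}→6
  9 left: {2,3,4,5,6,7,8,9,10}→6
  placing 0:e first → 6 extensions

6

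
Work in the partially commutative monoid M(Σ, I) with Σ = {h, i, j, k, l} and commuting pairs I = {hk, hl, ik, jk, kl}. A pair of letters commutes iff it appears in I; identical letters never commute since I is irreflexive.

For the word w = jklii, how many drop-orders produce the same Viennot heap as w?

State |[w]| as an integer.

0(j) covers ∅
1(k) covers ∅
2(l) covers 0:j
3(i) covers 2:l
4(i) covers 3:i
floor of heap: 0:j, 1:k
completions by unplaced set U, small U first (add the entries for U minus each lowest piece of U):
  |U|=1: {1}:1  {4}:1
  |U|=2: {1,4}:2  {3,4}:1
  |U|=3: {1,3,4}:3  {2,3,4}:1
  start at 0(j): 4
  start at 1(k): 1
sum over floor = 5

5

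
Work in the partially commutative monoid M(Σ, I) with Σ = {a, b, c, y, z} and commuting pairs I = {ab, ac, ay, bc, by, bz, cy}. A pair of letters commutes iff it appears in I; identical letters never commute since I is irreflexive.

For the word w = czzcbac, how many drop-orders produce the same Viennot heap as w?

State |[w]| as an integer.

21

drop 0:c onto floor
drop 1:z onto {0:c}
drop 2:z onto {1:z}
drop 3:c onto {2:z}
drop 4:b onto floor
drop 5:a onto {2:z}
drop 6:c onto {3:c}
ground layer = {0:c, 4:b}
drop-orders for the pieces not yet dropped (sum over which currently-grounded one goes next):
  1 to go: {4} 1  {5} 1  {6} 1
  2 to go: {3,6} 1  {4,5} 2  {4,6} 2  {5,6} 2
  3 to go: {3,4,6} 3  {3,5,6} 3  {4,5,6} 6
  4 to go: {2,3,5,6} 3  {3,4,5,6} 12
  5 to go: {1,2,3,5,6} 3  {2,3,4,5,6} 15
  if 0:c drops first: 18 orders
  if 4:b drops first: 3 orders
heap linearizations: 21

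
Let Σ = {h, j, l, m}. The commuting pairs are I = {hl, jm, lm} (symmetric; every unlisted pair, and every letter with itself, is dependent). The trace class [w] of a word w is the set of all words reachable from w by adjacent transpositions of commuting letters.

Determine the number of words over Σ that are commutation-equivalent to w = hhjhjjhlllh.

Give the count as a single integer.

#0=h has no predecessor
#1=h depends on [0:h]
#2=j depends on [1:h]
#3=h depends on [2:j]
#4=j depends on [3:h]
#5=j depends on [4:j]
#6=h depends on [5:j]
#7=l depends on [5:j]
#8=l depends on [7:l]
#9=l depends on [8:l]
#10=h depends on [6:h]
sources: [0:h]
N(rest) = Σ N(rest − s) over sources s of rest; N(one piece) = 1:
  size 1 → [9]=1  [10]=1
  size 2 → [6,10]=1  [8,9]=1  [9,10]=2
  size 3 → [6,9,10]=3  [7,8,9]=1  [8,9,10]=3
  size 4 → [6,8,9,10]=6  [7,8,9,10]=4
  size 5 → [6,7,8,9,10]=10
  size 6 → [5,6,7,8,9,10]=10
  size 7 → [4,5,6,7,8,9,10]=10
  size 8 → [3,4,5,6,7,8,9,10]=10
  size 9 → [2,3,4,5,6,7,8,9,10]=10
  first=0(h) contributes 10

10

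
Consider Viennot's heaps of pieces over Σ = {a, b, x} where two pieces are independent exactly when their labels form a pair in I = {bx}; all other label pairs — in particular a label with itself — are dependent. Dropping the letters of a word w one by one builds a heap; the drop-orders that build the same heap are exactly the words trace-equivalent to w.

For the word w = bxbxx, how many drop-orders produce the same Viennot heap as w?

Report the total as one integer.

10

0(b) covers ∅
1(x) covers ∅
2(b) covers 0:b
3(x) covers 1:x
4(x) covers 3:x
floor of heap: 0:b, 1:x
completions by unplaced set U, small U first (add the entries for U minus each lowest piece of U):
  |U|=1: {2}:1  {4}:1
  |U|=2: {0,2}:1  {2,4}:2  {3,4}:1
  |U|=3: {0,2,4}:3  {1,3,4}:1  {2,3,4}:3
  start at 0(b): 4
  start at 1(x): 6
sum over floor = 10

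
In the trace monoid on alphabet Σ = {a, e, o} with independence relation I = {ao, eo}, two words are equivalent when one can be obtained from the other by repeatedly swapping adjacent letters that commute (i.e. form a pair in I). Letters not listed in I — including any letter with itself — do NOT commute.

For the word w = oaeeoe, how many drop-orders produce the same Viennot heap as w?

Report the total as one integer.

0(o) covers ∅
1(a) covers ∅
2(e) covers 1:a
3(e) covers 2:e
4(o) covers 0:o
5(e) covers 3:e
floor of heap: 0:o, 1:a
completions by unplaced set U, small U first (add the entries for U minus each lowest piece of U):
  |U|=1: {4}:1  {5}:1
  |U|=2: {0,4}:1  {3,5}:1  {4,5}:2
  |U|=3: {0,4,5}:3  {2,3,5}:1  {3,4,5}:3
  |U|=4: {0,3,4,5}:6  {1,2,3,5}:1  {2,3,4,5}:4
  start at 0(o): 5
  start at 1(a): 10
sum over floor = 15

15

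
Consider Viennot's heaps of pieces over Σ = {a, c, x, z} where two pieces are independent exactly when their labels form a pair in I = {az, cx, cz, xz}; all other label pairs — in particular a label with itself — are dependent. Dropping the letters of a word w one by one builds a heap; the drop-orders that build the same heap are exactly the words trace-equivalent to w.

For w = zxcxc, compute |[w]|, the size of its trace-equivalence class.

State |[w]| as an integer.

30

#0=z has no predecessor
#1=x has no predecessor
#2=c has no predecessor
#3=x depends on [1:x]
#4=c depends on [2:c]
sources: [0:z, 1:x, 2:c]
N(rest) = Σ N(rest − s) over sources s of rest; N(one piece) = 1:
  size 1 → [0]=1  [3]=1  [4]=1
  size 2 → [0,3]=2  [0,4]=2  [1,3]=1  [2,4]=1  [3,4]=2
  size 3 → [0,1,3]=3  [0,2,4]=3  [0,3,4]=6  [1,3,4]=3  [2,3,4]=3
  first=0(z) contributes 6
  first=1(x) contributes 12
  first=2(c) contributes 12
|[w]| = 30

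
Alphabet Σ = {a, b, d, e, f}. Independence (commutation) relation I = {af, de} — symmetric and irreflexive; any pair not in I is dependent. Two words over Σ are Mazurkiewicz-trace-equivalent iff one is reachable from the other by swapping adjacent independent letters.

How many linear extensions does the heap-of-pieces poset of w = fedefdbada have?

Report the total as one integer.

piece 0:f — minimal
piece 1:e rests on {0:f}
piece 2:d rests on {0:f}
piece 3:e rests on {1:e}
piece 4:f rests on {2:d, 3:e}
piece 5:d rests on {4:f}
piece 6:b rests on {5:d}
piece 7:a rests on {6:b}
piece 8:d rests on {7:a}
piece 9:a rests on {8:d}
minimal pieces: {0:f}
ways to finish when only these pieces remain (= sum over removing one remaining piece with nothing left below it):
  1 left: {9}→1
  2 left: {8,9}→1
  3 left: {7,8,9}→1
  4 left: {6,7,8,9}→1
  5 left: {5,6,7,8,9}→1
  6 left: {4,5,6,7,8,9}→1
  7 left: {2,4,5,6,7,8,9}→1  {3,4,5,6,7,8,9}→1
  8 left: {1,3,4,5,6,7,8,9}→1  {2,3,4,5,6,7,8,9}→2
  placing 0:f first → 3 extensions

3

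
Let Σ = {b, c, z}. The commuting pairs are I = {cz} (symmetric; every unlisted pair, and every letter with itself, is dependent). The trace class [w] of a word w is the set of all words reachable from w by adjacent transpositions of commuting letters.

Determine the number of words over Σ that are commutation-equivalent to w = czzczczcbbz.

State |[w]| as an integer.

70

0(c) covers ∅
1(z) covers ∅
2(z) covers 1:z
3(c) covers 0:c
4(z) covers 2:z
5(c) covers 3:c
6(z) covers 4:z
7(c) covers 5:c
8(b) covers 6:z, 7:c
9(b) covers 8:b
10(z) covers 9:b
floor of heap: 0:c, 1:z
completions by unplaced set U, small U first (add the entries for U minus each lowest piece of U):
  |U|=1: {10}:1
  |U|=2: {9,10}:1
  |U|=3: {8,9,10}:1
  |U|=4: {6,8,9,10}:1  {7,8,9,10}:1
  |U|=5: {4,6,8,9,10}:1  {5,7,8,9,10}:1  {6,7,8,9,10}:2
  |U|=6: {2,4,6,8,9,10}:1  {3,5,7,8,9,10}:1  {4,6,7,8,9,10}:3  {5,6,7,8,9,10}:3
  |U|=7: {0,3,5,7,8,9,10}:1  {1,2,4,6,8,9,10}:1  {2,4,6,7,8,9,10}:4  {3,5,6,7,8,9,10}:4  {4,5,6,7,8,9,10}:6
  |U|=8: {0,3,5,6,7,8,9,10}:5  {1,2,4,6,7,8,9,10}:5  {2,4,5,6,7,8,9,10}:10  {3,4,5,6,7,8,9,10}:10
  |U|=9: {0,3,4,5,6,7,8,9,10}:15  {1,2,4,5,6,7,8,9,10}:15  {2,3,4,5,6,7,8,9,10}:20
  start at 0(c): 35
  start at 1(z): 35
sum over floor = 70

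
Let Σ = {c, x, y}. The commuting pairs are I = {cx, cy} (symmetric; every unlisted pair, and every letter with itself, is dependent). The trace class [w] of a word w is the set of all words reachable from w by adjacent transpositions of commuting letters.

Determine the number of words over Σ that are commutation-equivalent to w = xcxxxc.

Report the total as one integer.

#0=x has no predecessor
#1=c has no predecessor
#2=x depends on [0:x]
#3=x depends on [2:x]
#4=x depends on [3:x]
#5=c depends on [1:c]
sources: [0:x, 1:c]
N(rest) = Σ N(rest − s) over sources s of rest; N(one piece) = 1:
  size 1 → [4]=1  [5]=1
  size 2 → [1,5]=1  [3,4]=1  [4,5]=2
  size 3 → [1,4,5]=3  [2,3,4]=1  [3,4,5]=3
  size 4 → [0,2,3,4]=1  [1,3,4,5]=6  [2,3,4,5]=4
  first=0(x) contributes 10
  first=1(c) contributes 5
|[w]| = 15

15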